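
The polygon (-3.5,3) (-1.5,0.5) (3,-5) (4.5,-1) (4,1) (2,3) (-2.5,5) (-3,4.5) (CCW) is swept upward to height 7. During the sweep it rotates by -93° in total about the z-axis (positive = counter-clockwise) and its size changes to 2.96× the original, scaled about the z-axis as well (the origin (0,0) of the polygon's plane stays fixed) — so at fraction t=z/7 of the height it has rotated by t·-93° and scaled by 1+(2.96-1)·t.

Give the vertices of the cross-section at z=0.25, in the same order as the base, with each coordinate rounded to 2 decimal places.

Cross-section at z=0.25: (-3.55,3.42) (-1.57,0.63) (2.89,-5.53) (4.74,-1.35) (4.33,0.82) (2.32,3.08) (-2.36,5.50) (-2.93,4.99)

t = z/height = 0.25/7 = 0.0357143
s = 1 + (scale-1)·z/height = 1 + (2.96-1)·0.25/7 = 1.070000
θ = twist·z/height = -93°·0.25/7 = -3.3214° = -0.057970 rad
cos θ = 0.998320, sin θ = -0.057937 (intermediates below are computed at full precision and shown rounded to 5 d.p.)
v1: (-3.5,3) → rotate → (-3.32031,3.19774) → ×s → (-3.55273,3.42158) → (-3.55,3.42)
v2: (-1.5,0.5) → rotate → (-1.46851,0.58607) → ×s → (-1.57131,0.62709) → (-1.57,0.63)
v3: (3,-5) → rotate → (2.70527,-5.16541) → ×s → (2.89464,-5.52699) → (2.89,-5.53)
v4: (4.5,-1) → rotate → (4.43450,-1.25904) → ×s → (4.74492,-1.34717) → (4.74,-1.35)
v5: (4,1) → rotate → (4.05122,0.76657) → ×s → (4.33480,0.82023) → (4.33,0.82)
v6: (2,3) → rotate → (2.17045,2.87909) → ×s → (2.32238,3.08062) → (2.32,3.08)
v7: (-2.5,5) → rotate → (-2.20611,5.13644) → ×s → (-2.36054,5.49600) → (-2.36,5.50)
v8: (-3,4.5) → rotate → (-2.73424,4.66625) → ×s → (-2.92564,4.99289) → (-2.93,4.99)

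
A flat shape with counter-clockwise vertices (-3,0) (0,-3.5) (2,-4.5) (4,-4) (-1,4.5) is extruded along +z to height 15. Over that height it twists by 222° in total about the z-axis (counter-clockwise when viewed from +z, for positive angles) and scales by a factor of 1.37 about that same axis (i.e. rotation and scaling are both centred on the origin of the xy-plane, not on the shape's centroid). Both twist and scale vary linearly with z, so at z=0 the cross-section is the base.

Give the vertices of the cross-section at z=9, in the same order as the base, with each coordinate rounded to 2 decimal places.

Cross-section at z=9: (2.51,-2.67) (3.12,2.93) (2.34,5.55) (0.22,6.91) (-3.17,-4.66)

t = z/height = 9/15 = 0.6
s = 1 + (scale-1)·z/height = 1 + (1.37-1)·9/15 = 1.222000
θ = twist·z/height = 222°·9/15 = 133.2000° = 2.324779 rad
cos θ = -0.684547, sin θ = 0.728969 (intermediates below are computed at full precision and shown rounded to 5 d.p.)
v1: (-3,0) → rotate → (2.05364,-2.18691) → ×s → (2.50955,-2.67240) → (2.51,-2.67)
v2: (0,-3.5) → rotate → (2.55139,2.39591) → ×s → (3.11780,2.92781) → (3.12,2.93)
v3: (2,-4.5) → rotate → (1.91126,4.53840) → ×s → (2.33557,5.54592) → (2.34,5.55)
v4: (4,-4) → rotate → (0.17769,5.65406) → ×s → (0.21713,6.90926) → (0.22,6.91)
v5: (-1,4.5) → rotate → (-2.59581,-3.80943) → ×s → (-3.17208,-4.65512) → (-3.17,-4.66)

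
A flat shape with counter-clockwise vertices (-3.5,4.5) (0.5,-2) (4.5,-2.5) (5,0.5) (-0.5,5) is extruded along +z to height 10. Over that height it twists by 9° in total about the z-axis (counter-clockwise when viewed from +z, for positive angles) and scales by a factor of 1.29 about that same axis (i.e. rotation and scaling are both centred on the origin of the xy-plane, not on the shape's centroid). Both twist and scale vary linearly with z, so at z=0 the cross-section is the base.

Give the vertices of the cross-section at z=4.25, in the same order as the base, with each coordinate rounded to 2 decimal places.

Cross-section at z=4.25: (-4.26,4.78) (0.71,-2.20) (5.23,-2.46) (5.57,0.94) (-0.94,5.57)

t = z/height = 4.25/10 = 0.425
s = 1 + (scale-1)·z/height = 1 + (1.29-1)·4.25/10 = 1.123250
θ = twist·z/height = 9°·4.25/10 = 3.8250° = 0.066759 rad
cos θ = 0.997772, sin θ = 0.066709 (intermediates below are computed at full precision and shown rounded to 5 d.p.)
v1: (-3.5,4.5) → rotate → (-3.79240,4.25649) → ×s → (-4.25981,4.78111) → (-4.26,4.78)
v2: (0.5,-2) → rotate → (0.63230,-1.96219) → ×s → (0.71024,-2.20403) → (0.71,-2.20)
v3: (4.5,-2.5) → rotate → (4.65675,-2.19424) → ×s → (5.23069,-2.46468) → (5.23,-2.46)
v4: (5,0.5) → rotate → (4.95551,0.83243) → ×s → (5.56627,0.93503) → (5.57,0.94)
v5: (-0.5,5) → rotate → (-0.83243,4.95551) → ×s → (-0.93503,5.56627) → (-0.94,5.57)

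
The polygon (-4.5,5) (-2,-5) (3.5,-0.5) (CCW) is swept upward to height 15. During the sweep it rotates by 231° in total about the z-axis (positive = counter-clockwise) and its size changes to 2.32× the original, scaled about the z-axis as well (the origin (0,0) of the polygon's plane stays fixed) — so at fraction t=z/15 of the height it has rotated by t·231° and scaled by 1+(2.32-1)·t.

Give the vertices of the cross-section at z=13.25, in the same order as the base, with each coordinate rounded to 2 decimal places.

t = z/height = 13.25/15 = 0.883333
s = 1 + (scale-1)·z/height = 1 + (2.32-1)·13.25/15 = 2.166000
θ = twist·z/height = 231°·13.25/15 = 204.0500° = 3.561344 rad
cos θ = -0.913190, sin θ = -0.407534 (intermediates below are computed at full precision and shown rounded to 5 d.p.)
v1: (-4.5,5) → rotate → (6.14702,-2.73205) → ×s → (13.31445,-5.91762) → (13.31,-5.92)
v2: (-2,-5) → rotate → (-0.21129,5.38102) → ×s → (-0.45765,11.65529) → (-0.46,11.66)
v3: (3.5,-0.5) → rotate → (-3.39993,-0.96977) → ×s → (-7.36425,-2.10053) → (-7.36,-2.10)

Cross-section at z=13.25: (13.31,-5.92) (-0.46,11.66) (-7.36,-2.10)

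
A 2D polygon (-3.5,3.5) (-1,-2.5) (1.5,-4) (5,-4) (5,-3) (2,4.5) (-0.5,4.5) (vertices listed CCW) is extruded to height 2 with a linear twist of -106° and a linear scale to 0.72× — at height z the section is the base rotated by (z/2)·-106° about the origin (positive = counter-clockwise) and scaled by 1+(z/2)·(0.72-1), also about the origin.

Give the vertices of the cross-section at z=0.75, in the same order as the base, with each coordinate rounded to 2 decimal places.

Cross-section at z=0.75: (-0.41,4.41) (-2.12,-1.15) (-1.26,-3.61) (1.15,-5.61) (1.72,-4.93) (3.95,1.95) (2.23,3.38)

t = z/height = 0.75/2 = 0.375
s = 1 + (scale-1)·z/height = 1 + (0.72-1)·0.75/2 = 0.895000
θ = twist·z/height = -106°·0.75/2 = -39.7500° = -0.693768 rad
cos θ = 0.768842, sin θ = -0.639439 (intermediates below are computed at full precision and shown rounded to 5 d.p.)
v1: (-3.5,3.5) → rotate → (-0.45291,4.92898) → ×s → (-0.40535,4.41144) → (-0.41,4.41)
v2: (-1,-2.5) → rotate → (-2.36744,-1.28267) → ×s → (-2.11886,-1.14799) → (-2.12,-1.15)
v3: (1.5,-4) → rotate → (-1.40449,-4.03453) → ×s → (-1.25702,-3.61090) → (-1.26,-3.61)
v4: (5,-4) → rotate → (1.28645,-6.27256) → ×s → (1.15138,-5.61394) → (1.15,-5.61)
v5: (5,-3) → rotate → (1.92589,-5.50372) → ×s → (1.72367,-4.92583) → (1.72,-4.93)
v6: (2,4.5) → rotate → (4.41516,2.18091) → ×s → (3.95157,1.95191) → (3.95,1.95)
v7: (-0.5,4.5) → rotate → (2.49305,3.77951) → ×s → (2.23128,3.38266) → (2.23,3.38)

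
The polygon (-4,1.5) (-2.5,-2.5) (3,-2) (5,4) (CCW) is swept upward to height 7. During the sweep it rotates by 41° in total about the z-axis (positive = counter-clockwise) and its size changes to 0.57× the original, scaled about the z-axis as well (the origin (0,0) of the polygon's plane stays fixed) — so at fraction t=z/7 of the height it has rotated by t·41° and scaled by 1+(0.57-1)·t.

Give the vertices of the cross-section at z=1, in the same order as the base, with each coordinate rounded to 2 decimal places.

t = z/height = 1/7 = 0.142857
s = 1 + (scale-1)·z/height = 1 + (0.57-1)·1/7 = 0.938571
θ = twist·z/height = 41°·1/7 = 5.8571° = 0.102226 rad
cos θ = 0.994779, sin θ = 0.102048 (intermediates below are computed at full precision and shown rounded to 5 d.p.)
v1: (-4,1.5) → rotate → (-4.13219,1.08398) → ×s → (-3.87836,1.01739) → (-3.88,1.02)
v2: (-2.5,-2.5) → rotate → (-2.23183,-2.74207) → ×s → (-2.09473,-2.57363) → (-2.09,-2.57)
v3: (3,-2) → rotate → (3.18844,-1.68341) → ×s → (2.99257,-1.58000) → (2.99,-1.58)
v4: (5,4) → rotate → (4.56570,4.48936) → ×s → (4.28524,4.21359) → (4.29,4.21)

Cross-section at z=1: (-3.88,1.02) (-2.09,-2.57) (2.99,-1.58) (4.29,4.21)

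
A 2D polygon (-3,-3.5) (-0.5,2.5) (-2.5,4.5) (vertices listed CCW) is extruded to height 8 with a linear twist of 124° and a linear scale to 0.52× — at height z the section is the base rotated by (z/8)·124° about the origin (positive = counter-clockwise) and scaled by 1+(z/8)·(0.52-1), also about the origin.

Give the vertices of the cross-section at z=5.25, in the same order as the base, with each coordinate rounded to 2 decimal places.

t = z/height = 5.25/8 = 0.65625
s = 1 + (scale-1)·z/height = 1 + (0.52-1)·5.25/8 = 0.685000
θ = twist·z/height = 124°·5.25/8 = 81.3750° = 1.420262 rad
cos θ = 0.149967, sin θ = 0.988691 (intermediates below are computed at full precision and shown rounded to 5 d.p.)
v1: (-3,-3.5) → rotate → (3.01052,-3.49096) → ×s → (2.06221,-2.39131) → (2.06,-2.39)
v2: (-0.5,2.5) → rotate → (-2.54671,-0.11943) → ×s → (-1.74450,-0.08181) → (-1.74,-0.08)
v3: (-2.5,4.5) → rotate → (-4.82403,-1.79688) → ×s → (-3.30446,-1.23086) → (-3.30,-1.23)

Cross-section at z=5.25: (2.06,-2.39) (-1.74,-0.08) (-3.30,-1.23)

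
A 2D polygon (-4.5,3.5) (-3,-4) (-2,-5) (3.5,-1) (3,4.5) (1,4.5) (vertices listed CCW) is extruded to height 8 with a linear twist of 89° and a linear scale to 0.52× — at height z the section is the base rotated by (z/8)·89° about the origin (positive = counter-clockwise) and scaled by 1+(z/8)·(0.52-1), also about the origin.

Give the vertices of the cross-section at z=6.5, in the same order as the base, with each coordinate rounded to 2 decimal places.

t = z/height = 6.5/8 = 0.8125
s = 1 + (scale-1)·z/height = 1 + (0.52-1)·6.5/8 = 0.610000
θ = twist·z/height = 89°·6.5/8 = 72.3125° = 1.262091 rad
cos θ = 0.303825, sin θ = 0.952728 (intermediates below are computed at full precision and shown rounded to 5 d.p.)
v1: (-4.5,3.5) → rotate → (-4.70176,-3.22389) → ×s → (-2.86807,-1.96657) → (-2.87,-1.97)
v2: (-3,-4) → rotate → (2.89944,-4.07348) → ×s → (1.76866,-2.48483) → (1.77,-2.48)
v3: (-2,-5) → rotate → (4.15599,-3.42458) → ×s → (2.53515,-2.08899) → (2.54,-2.09)
v4: (3.5,-1) → rotate → (2.01612,3.03072) → ×s → (1.22983,1.84874) → (1.23,1.85)
v5: (3,4.5) → rotate → (-3.37580,4.22540) → ×s → (-2.05924,2.57749) → (-2.06,2.58)
v6: (1,4.5) → rotate → (-3.98345,2.31994) → ×s → (-2.42990,1.41516) → (-2.43,1.42)

Cross-section at z=6.5: (-2.87,-1.97) (1.77,-2.48) (2.54,-2.09) (1.23,1.85) (-2.06,2.58) (-2.43,1.42)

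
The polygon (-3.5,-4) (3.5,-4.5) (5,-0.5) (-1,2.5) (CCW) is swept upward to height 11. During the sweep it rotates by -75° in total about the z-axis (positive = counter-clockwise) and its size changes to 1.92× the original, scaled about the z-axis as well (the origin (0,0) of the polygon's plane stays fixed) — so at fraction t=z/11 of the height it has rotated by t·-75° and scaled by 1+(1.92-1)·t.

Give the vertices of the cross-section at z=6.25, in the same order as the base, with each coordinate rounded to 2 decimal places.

t = z/height = 6.25/11 = 0.568182
s = 1 + (scale-1)·z/height = 1 + (1.92-1)·6.25/11 = 1.522727
θ = twist·z/height = -75°·6.25/11 = -42.6136° = -0.743748 rad
cos θ = 0.735936, sin θ = -0.677051 (intermediates below are computed at full precision and shown rounded to 5 d.p.)
v1: (-3.5,-4) → rotate → (-5.28398,-0.57406) → ×s → (-8.04606,-0.87414) → (-8.05,-0.87)
v2: (3.5,-4.5) → rotate → (-0.47095,-5.68139) → ×s → (-0.71713,-8.65121) → (-0.72,-8.65)
v3: (5,-0.5) → rotate → (3.34115,-3.75322) → ×s → (5.08767,-5.71514) → (5.09,-5.72)
v4: (-1,2.5) → rotate → (0.95669,2.51689) → ×s → (1.45678,3.83254) → (1.46,3.83)

Cross-section at z=6.25: (-8.05,-0.87) (-0.72,-8.65) (5.09,-5.72) (1.46,3.83)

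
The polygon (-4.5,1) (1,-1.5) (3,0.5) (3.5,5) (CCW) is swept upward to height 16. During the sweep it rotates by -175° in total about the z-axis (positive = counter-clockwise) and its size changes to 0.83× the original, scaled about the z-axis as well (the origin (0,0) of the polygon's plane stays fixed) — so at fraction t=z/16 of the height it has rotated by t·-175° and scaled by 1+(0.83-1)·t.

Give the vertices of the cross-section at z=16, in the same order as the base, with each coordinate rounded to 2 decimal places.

Cross-section at z=16: (3.79,-0.50) (-0.94,1.17) (-2.44,-0.63) (-2.53,-4.39)

t = z/height = 16/16 = 1
s = 1 + (scale-1)·z/height = 1 + (0.83-1)·16/16 = 0.830000
θ = twist·z/height = -175°·16/16 = -175.0000° = -3.054326 rad
cos θ = -0.996195, sin θ = -0.087156 (intermediates below are computed at full precision and shown rounded to 5 d.p.)
v1: (-4.5,1) → rotate → (4.57003,-0.60399) → ×s → (3.79313,-0.50131) → (3.79,-0.50)
v2: (1,-1.5) → rotate → (-1.12693,1.40714) → ×s → (-0.93535,1.16792) → (-0.94,1.17)
v3: (3,0.5) → rotate → (-2.94501,-0.75956) → ×s → (-2.44436,-0.63044) → (-2.44,-0.63)
v4: (3.5,5) → rotate → (-3.05090,-5.28602) → ×s → (-2.53225,-4.38740) → (-2.53,-4.39)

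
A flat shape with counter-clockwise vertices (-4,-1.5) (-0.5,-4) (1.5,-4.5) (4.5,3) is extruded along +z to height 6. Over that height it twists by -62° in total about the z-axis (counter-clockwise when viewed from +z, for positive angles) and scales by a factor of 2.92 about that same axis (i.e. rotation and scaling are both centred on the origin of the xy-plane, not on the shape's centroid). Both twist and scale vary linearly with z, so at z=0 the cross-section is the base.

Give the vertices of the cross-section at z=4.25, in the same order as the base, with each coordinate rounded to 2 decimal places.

Cross-section at z=4.25: (-9.26,4.00) (-7.40,-5.98) (-4.82,-10.11) (12.56,-2.27)

t = z/height = 4.25/6 = 0.708333
s = 1 + (scale-1)·z/height = 1 + (2.92-1)·4.25/6 = 2.360000
θ = twist·z/height = -62°·4.25/6 = -43.9167° = -0.766490 rad
cos θ = 0.720349, sin θ = -0.693611 (intermediates below are computed at full precision and shown rounded to 5 d.p.)
v1: (-4,-1.5) → rotate → (-3.92181,1.69392) → ×s → (-9.25548,3.99765) → (-9.26,4.00)
v2: (-0.5,-4) → rotate → (-3.13462,-2.53459) → ×s → (-7.39770,-5.98164) → (-7.40,-5.98)
v3: (1.5,-4.5) → rotate → (-2.04073,-4.28199) → ×s → (-4.81612,-10.10549) → (-4.82,-10.11)
v4: (4.5,3) → rotate → (5.32241,-0.96020) → ×s → (12.56088,-2.26608) → (12.56,-2.27)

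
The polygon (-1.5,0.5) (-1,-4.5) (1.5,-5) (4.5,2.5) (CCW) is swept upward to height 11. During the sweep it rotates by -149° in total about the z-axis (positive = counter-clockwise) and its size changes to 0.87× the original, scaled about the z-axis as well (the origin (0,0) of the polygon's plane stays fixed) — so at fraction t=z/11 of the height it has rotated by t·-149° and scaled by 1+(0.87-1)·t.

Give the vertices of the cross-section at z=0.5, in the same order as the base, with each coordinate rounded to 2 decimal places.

t = z/height = 0.5/11 = 0.0454545
s = 1 + (scale-1)·z/height = 1 + (0.87-1)·0.5/11 = 0.994091
θ = twist·z/height = -149°·0.5/11 = -6.7727° = -0.118206 rad
cos θ = 0.993022, sin θ = -0.117931 (intermediates below are computed at full precision and shown rounded to 5 d.p.)
v1: (-1.5,0.5) → rotate → (-1.43057,0.67341) → ×s → (-1.42211,0.66943) → (-1.42,0.67)
v2: (-1,-4.5) → rotate → (-1.52371,-4.35067) → ×s → (-1.51471,-4.32496) → (-1.51,-4.32)
v3: (1.5,-5) → rotate → (0.89988,-5.14201) → ×s → (0.89456,-5.11162) → (0.89,-5.11)
v4: (4.5,2.5) → rotate → (4.76343,1.95186) → ×s → (4.73528,1.94033) → (4.74,1.94)

Cross-section at z=0.5: (-1.42,0.67) (-1.51,-4.32) (0.89,-5.11) (4.74,1.94)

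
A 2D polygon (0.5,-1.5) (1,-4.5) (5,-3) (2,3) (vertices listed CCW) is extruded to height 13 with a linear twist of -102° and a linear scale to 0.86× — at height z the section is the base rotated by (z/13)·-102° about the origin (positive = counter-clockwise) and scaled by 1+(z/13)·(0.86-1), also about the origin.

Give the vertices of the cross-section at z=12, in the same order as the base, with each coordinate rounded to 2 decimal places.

Cross-section at z=12: (-1.33,-0.34) (-3.97,-0.58) (-2.92,-4.15) (2.48,-1.93)

t = z/height = 12/13 = 0.923077
s = 1 + (scale-1)·z/height = 1 + (0.86-1)·12/13 = 0.870769
θ = twist·z/height = -102°·12/13 = -94.1538° = -1.643295 rad
cos θ = -0.072435, sin θ = -0.997373 (intermediates below are computed at full precision and shown rounded to 5 d.p.)
v1: (0.5,-1.5) → rotate → (-1.53228,-0.39003) → ×s → (-1.33426,-0.33963) → (-1.33,-0.34)
v2: (1,-4.5) → rotate → (-4.56061,-0.67142) → ×s → (-3.97124,-0.58465) → (-3.97,-0.58)
v3: (5,-3) → rotate → (-3.35429,-4.76956) → ×s → (-2.92082,-4.15319) → (-2.92,-4.15)
v4: (2,3) → rotate → (2.84725,-2.21205) → ×s → (2.47930,-1.92619) → (2.48,-1.93)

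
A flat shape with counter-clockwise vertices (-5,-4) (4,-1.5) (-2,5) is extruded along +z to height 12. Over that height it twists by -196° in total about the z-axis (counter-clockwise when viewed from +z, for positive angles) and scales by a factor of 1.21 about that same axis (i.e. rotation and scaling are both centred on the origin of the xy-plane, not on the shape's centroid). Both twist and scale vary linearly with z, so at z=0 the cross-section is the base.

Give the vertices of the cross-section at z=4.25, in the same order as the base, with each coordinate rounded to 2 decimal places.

Cross-section at z=4.25: (-5.91,3.52) (0.00,-4.59) (4.27,3.90)

t = z/height = 4.25/12 = 0.354167
s = 1 + (scale-1)·z/height = 1 + (1.21-1)·4.25/12 = 1.074375
θ = twist·z/height = -196°·4.25/12 = -69.4167° = -1.211549 rad
cos θ = 0.351569, sin θ = -0.936162 (intermediates below are computed at full precision and shown rounded to 5 d.p.)
v1: (-5,-4) → rotate → (-5.50249,3.27453) → ×s → (-5.91174,3.51808) → (-5.91,3.52)
v2: (4,-1.5) → rotate → (0.00203,-4.27200) → ×s → (0.00219,-4.58973) → (0.00,-4.59)
v3: (-2,5) → rotate → (3.97767,3.63017) → ×s → (4.27351,3.90016) → (4.27,3.90)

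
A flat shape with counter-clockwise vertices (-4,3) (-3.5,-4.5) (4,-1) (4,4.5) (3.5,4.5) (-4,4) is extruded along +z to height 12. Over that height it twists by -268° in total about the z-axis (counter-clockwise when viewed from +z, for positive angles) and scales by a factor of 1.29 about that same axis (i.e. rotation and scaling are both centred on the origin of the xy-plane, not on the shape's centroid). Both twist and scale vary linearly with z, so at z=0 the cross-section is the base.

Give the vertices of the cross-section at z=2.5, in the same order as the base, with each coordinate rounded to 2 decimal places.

Cross-section at z=2.5: (0.25,5.30) (-6.03,0.39) (1.50,-4.11) (6.33,-0.83) (6.03,-0.39) (1.13,5.89)

t = z/height = 2.5/12 = 0.208333
s = 1 + (scale-1)·z/height = 1 + (1.29-1)·2.5/12 = 1.060417
θ = twist·z/height = -268°·2.5/12 = -55.8333° = -0.974475 rad
cos θ = 0.561602, sin θ = -0.827407 (intermediates below are computed at full precision and shown rounded to 5 d.p.)
v1: (-4,3) → rotate → (0.23581,4.99444) → ×s → (0.25006,5.29618) → (0.25,5.30)
v2: (-3.5,-4.5) → rotate → (-5.68894,0.36872) → ×s → (-6.03265,0.39099) → (-6.03,0.39)
v3: (4,-1) → rotate → (1.41900,-3.87123) → ×s → (1.50473,-4.10512) → (1.50,-4.11)
v4: (4,4.5) → rotate → (5.96974,-0.78242) → ×s → (6.33041,-0.82969) → (6.33,-0.83)
v5: (3.5,4.5) → rotate → (5.68894,-0.36872) → ×s → (6.03265,-0.39099) → (6.03,-0.39)
v6: (-4,4) → rotate → (1.06322,5.55604) → ×s → (1.12746,5.89172) → (1.13,5.89)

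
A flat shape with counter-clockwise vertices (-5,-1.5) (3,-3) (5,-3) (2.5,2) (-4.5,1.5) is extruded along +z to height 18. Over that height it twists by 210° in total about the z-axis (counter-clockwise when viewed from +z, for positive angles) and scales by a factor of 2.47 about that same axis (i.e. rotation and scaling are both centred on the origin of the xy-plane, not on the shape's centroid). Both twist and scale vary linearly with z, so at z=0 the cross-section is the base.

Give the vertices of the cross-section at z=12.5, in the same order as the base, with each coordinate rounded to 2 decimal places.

Cross-section at z=12.5: (10.06,-3.17) (-1.61,8.42) (-4.96,10.69) (-6.45,-0.51) (5.82,-7.62)

t = z/height = 12.5/18 = 0.694444
s = 1 + (scale-1)·z/height = 1 + (2.47-1)·12.5/18 = 2.020833
θ = twist·z/height = 210°·12.5/18 = 145.8333° = 2.545272 rad
cos θ = -0.827407, sin θ = 0.561602 (intermediates below are computed at full precision and shown rounded to 5 d.p.)
v1: (-5,-1.5) → rotate → (4.97944,-1.56690) → ×s → (10.06262,-3.16644) → (10.06,-3.17)
v2: (3,-3) → rotate → (-0.79742,4.16703) → ×s → (-1.61144,8.42087) → (-1.61,8.42)
v3: (5,-3) → rotate → (-2.45223,5.29023) → ×s → (-4.95555,10.69068) → (-4.96,10.69)
v4: (2.5,2) → rotate → (-3.19172,-0.25081) → ×s → (-6.44994,-0.50684) → (-6.45,-0.51)
v5: (-4.5,1.5) → rotate → (2.88093,-3.76832) → ×s → (5.82188,-7.61515) → (5.82,-7.62)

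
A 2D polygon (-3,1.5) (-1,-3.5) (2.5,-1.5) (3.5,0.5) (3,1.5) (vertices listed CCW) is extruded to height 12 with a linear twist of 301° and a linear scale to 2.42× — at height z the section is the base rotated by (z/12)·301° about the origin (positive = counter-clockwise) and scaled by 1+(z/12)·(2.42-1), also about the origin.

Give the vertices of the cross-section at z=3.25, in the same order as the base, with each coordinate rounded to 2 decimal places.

Cross-section at z=3.25: (-2.67,-3.80) (4.59,-2.08) (2.56,3.12) (0.03,4.90) (-1.44,4.41)

t = z/height = 3.25/12 = 0.270833
s = 1 + (scale-1)·z/height = 1 + (2.42-1)·3.25/12 = 1.384583
θ = twist·z/height = 301°·3.25/12 = 81.5208° = 1.422807 rad
cos θ = 0.147450, sin θ = 0.989070 (intermediates below are computed at full precision and shown rounded to 5 d.p.)
v1: (-3,1.5) → rotate → (-1.92595,-2.74603) → ×s → (-2.66664,-3.80211) → (-2.67,-3.80)
v2: (-1,-3.5) → rotate → (3.31429,-1.50514) → ×s → (4.58892,-2.08400) → (4.59,-2.08)
v3: (2.5,-1.5) → rotate → (1.85223,2.25150) → ×s → (2.56457,3.11739) → (2.56,3.12)
v4: (3.5,0.5) → rotate → (0.02154,3.53547) → ×s → (0.02982,4.89515) → (0.03,4.90)
v5: (3,1.5) → rotate → (-1.04125,3.18838) → ×s → (-1.44170,4.41458) → (-1.44,4.41)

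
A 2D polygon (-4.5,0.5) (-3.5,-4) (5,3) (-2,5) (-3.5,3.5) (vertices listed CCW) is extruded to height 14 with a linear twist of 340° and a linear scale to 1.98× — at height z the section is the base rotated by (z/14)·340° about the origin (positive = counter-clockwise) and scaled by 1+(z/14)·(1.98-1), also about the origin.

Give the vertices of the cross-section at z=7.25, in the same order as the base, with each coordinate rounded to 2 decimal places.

t = z/height = 7.25/14 = 0.517857
s = 1 + (scale-1)·z/height = 1 + (1.98-1)·7.25/14 = 1.507500
θ = twist·z/height = 340°·7.25/14 = 176.0714° = 3.073026 rad
cos θ = -0.997650, sin θ = 0.068513 (intermediates below are computed at full precision and shown rounded to 5 d.p.)
v1: (-4.5,0.5) → rotate → (4.45517,-0.80713) → ×s → (6.71617,-1.21675) → (6.72,-1.22)
v2: (-3.5,-4) → rotate → (3.76583,3.75081) → ×s → (5.67698,5.65434) → (5.68,5.65)
v3: (5,3) → rotate → (-5.19379,-2.65039) → ×s → (-7.82964,-3.99546) → (-7.83,-4.00)
v4: (-2,5) → rotate → (1.65274,-5.12528) → ×s → (2.49150,-7.72635) → (2.49,-7.73)
v5: (-3.5,3.5) → rotate → (3.25198,-3.73157) → ×s → (4.90236,-5.62534) → (4.90,-5.63)

Cross-section at z=7.25: (6.72,-1.22) (5.68,5.65) (-7.83,-4.00) (2.49,-7.73) (4.90,-5.63)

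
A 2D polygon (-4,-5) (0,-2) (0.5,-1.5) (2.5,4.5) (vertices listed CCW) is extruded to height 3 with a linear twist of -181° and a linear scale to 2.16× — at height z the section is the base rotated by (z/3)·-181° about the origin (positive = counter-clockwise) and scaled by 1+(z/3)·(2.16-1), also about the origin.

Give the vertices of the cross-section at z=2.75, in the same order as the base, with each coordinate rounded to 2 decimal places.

Cross-section at z=2.75: (5.49,12.01) (-1.00,4.00) (-1.75,2.75) (-2.74,-10.26)

t = z/height = 2.75/3 = 0.916667
s = 1 + (scale-1)·z/height = 1 + (2.16-1)·2.75/3 = 2.063333
θ = twist·z/height = -181°·2.75/3 = -165.9167° = -2.895792 rad
cos θ = -0.969943, sin θ = -0.243333 (intermediates below are computed at full precision and shown rounded to 5 d.p.)
v1: (-4,-5) → rotate → (2.66311,5.82305) → ×s → (5.49488,12.01488) → (5.49,12.01)
v2: (0,-2) → rotate → (-0.48667,1.93989) → ×s → (-1.00415,4.00263) → (-1.00,4.00)
v3: (0.5,-1.5) → rotate → (-0.84997,1.33325) → ×s → (-1.75377,2.75093) → (-1.75,2.75)
v4: (2.5,4.5) → rotate → (-1.32986,-4.97307) → ×s → (-2.74394,-10.26111) → (-2.74,-10.26)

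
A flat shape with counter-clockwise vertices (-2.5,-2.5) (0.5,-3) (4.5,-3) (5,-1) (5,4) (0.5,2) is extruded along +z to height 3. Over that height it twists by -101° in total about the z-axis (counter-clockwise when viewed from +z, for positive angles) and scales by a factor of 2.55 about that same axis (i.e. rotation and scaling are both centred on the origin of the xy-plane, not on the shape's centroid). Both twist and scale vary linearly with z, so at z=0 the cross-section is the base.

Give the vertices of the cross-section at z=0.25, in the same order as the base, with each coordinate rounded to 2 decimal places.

t = z/height = 0.25/3 = 0.0833333
s = 1 + (scale-1)·z/height = 1 + (2.55-1)·0.25/3 = 1.129167
θ = twist·z/height = -101°·0.25/3 = -8.4167° = -0.146899 rad
cos θ = 0.989230, sin θ = -0.146371 (intermediates below are computed at full precision and shown rounded to 5 d.p.)
v1: (-2.5,-2.5) → rotate → (-2.83900,-2.10715) → ×s → (-3.20571,-2.37932) → (-3.21,-2.38)
v2: (0.5,-3) → rotate → (0.05550,-3.04087) → ×s → (0.06267,-3.43365) → (0.06,-3.43)
v3: (4.5,-3) → rotate → (4.01242,-3.62636) → ×s → (4.53069,-4.09476) → (4.53,-4.09)
v4: (5,-1) → rotate → (4.79978,-1.72108) → ×s → (5.41975,-1.94339) → (5.42,-1.94)
v5: (5,4) → rotate → (5.53163,3.22507) → ×s → (6.24613,3.64164) → (6.25,3.64)
v6: (0.5,2) → rotate → (0.78736,1.90527) → ×s → (0.88906,2.15137) → (0.89,2.15)

Cross-section at z=0.25: (-3.21,-2.38) (0.06,-3.43) (4.53,-4.09) (5.42,-1.94) (6.25,3.64) (0.89,2.15)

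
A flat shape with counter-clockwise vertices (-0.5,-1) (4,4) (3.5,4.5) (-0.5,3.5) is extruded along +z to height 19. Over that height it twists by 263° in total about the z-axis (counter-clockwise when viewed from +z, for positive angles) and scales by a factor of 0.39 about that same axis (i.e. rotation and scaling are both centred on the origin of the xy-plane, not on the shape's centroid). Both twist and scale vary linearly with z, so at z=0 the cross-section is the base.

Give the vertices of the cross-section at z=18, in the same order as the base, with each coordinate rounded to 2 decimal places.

t = z/height = 18/19 = 0.947368
s = 1 + (scale-1)·z/height = 1 + (0.39-1)·18/19 = 0.422105
θ = twist·z/height = 263°·18/19 = 249.1579° = 4.348626 rad
cos θ = -0.355794, sin θ = -0.934564 (intermediates below are computed at full precision and shown rounded to 5 d.p.)
v1: (-0.5,-1) → rotate → (-0.75667,0.82308) → ×s → (-0.31939,0.34742) → (-0.32,0.35)
v2: (4,4) → rotate → (2.31508,-5.16143) → ×s → (0.97721,-2.17867) → (0.98,-2.18)
v3: (3.5,4.5) → rotate → (2.96026,-4.87205) → ×s → (1.24954,-2.05652) → (1.25,-2.06)
v4: (-0.5,3.5) → rotate → (3.44887,-0.77800) → ×s → (1.45579,-0.32840) → (1.46,-0.33)

Cross-section at z=18: (-0.32,0.35) (0.98,-2.18) (1.25,-2.06) (1.46,-0.33)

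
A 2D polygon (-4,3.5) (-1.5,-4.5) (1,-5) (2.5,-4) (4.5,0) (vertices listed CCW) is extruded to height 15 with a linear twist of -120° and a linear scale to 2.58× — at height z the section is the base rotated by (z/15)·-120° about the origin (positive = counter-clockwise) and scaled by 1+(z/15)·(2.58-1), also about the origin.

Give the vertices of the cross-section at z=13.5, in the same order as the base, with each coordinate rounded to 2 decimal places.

Cross-section at z=13.5: (11.06,6.59) (-9.24,6.82) (-12.27,1.44) (-11.08,-2.76) (-3.37,-10.37)

t = z/height = 13.5/15 = 0.9
s = 1 + (scale-1)·z/height = 1 + (2.58-1)·13.5/15 = 2.422000
θ = twist·z/height = -120°·13.5/15 = -108.0000° = -1.884956 rad
cos θ = -0.309017, sin θ = -0.951057 (intermediates below are computed at full precision and shown rounded to 5 d.p.)
v1: (-4,3.5) → rotate → (4.56477,2.72267) → ×s → (11.05586,6.59430) → (11.06,6.59)
v2: (-1.5,-4.5) → rotate → (-3.81623,2.81716) → ×s → (-9.24291,6.82316) → (-9.24,6.82)
v3: (1,-5) → rotate → (-5.06430,0.59403) → ×s → (-12.26573,1.43874) → (-12.27,1.44)
v4: (2.5,-4) → rotate → (-4.57677,-1.14157) → ×s → (-11.08493,-2.76489) → (-11.08,-2.76)
v5: (4.5,0) → rotate → (-1.39058,-4.27975) → ×s → (-3.36798,-10.36556) → (-3.37,-10.37)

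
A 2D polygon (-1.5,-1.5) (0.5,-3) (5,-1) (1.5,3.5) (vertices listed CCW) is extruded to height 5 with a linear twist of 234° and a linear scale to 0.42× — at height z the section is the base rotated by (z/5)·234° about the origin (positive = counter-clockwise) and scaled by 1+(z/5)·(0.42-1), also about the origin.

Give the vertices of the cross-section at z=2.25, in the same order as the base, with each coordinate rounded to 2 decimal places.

t = z/height = 2.25/5 = 0.45
s = 1 + (scale-1)·z/height = 1 + (0.42-1)·2.25/5 = 0.739000
θ = twist·z/height = 234°·2.25/5 = 105.3000° = 1.837832 rad
cos θ = -0.263873, sin θ = 0.964557 (intermediates below are computed at full precision and shown rounded to 5 d.p.)
v1: (-1.5,-1.5) → rotate → (1.84265,-1.05103) → ×s → (1.36172,-0.77671) → (1.36,-0.78)
v2: (0.5,-3) → rotate → (2.76174,1.27390) → ×s → (2.04092,0.94141) → (2.04,0.94)
v3: (5,-1) → rotate → (-0.35481,5.08666) → ×s → (-0.26220,3.75904) → (-0.26,3.76)
v4: (1.5,3.5) → rotate → (-3.77176,0.52328) → ×s → (-2.78733,0.38670) → (-2.79,0.39)

Cross-section at z=2.25: (1.36,-0.78) (2.04,0.94) (-0.26,3.76) (-2.79,0.39)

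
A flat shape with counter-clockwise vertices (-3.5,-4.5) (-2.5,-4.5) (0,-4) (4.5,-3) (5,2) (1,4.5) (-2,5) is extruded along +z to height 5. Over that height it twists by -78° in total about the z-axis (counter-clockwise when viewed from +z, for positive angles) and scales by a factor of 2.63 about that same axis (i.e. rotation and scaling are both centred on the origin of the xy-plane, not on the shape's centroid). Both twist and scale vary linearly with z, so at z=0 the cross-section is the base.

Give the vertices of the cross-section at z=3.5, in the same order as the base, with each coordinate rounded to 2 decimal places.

t = z/height = 3.5/5 = 0.7
s = 1 + (scale-1)·z/height = 1 + (2.63-1)·3.5/5 = 2.141000
θ = twist·z/height = -78°·3.5/5 = -54.6000° = -0.952950 rad
cos θ = 0.579281, sin θ = -0.815128 (intermediates below are computed at full precision and shown rounded to 5 d.p.)
v1: (-3.5,-4.5) → rotate → (-5.69556,0.24618) → ×s → (-12.19419,0.52708) → (-12.19,0.53)
v2: (-2.5,-4.5) → rotate → (-5.11628,-0.56895) → ×s → (-10.95395,-1.21811) → (-10.95,-1.22)
v3: (0,-4) → rotate → (-3.26051,-2.31712) → ×s → (-6.98075,-4.96096) → (-6.98,-4.96)
v4: (4.5,-3) → rotate → (0.16138,-5.40592) → ×s → (0.34552,-11.57407) → (0.35,-11.57)
v5: (5,2) → rotate → (4.52666,-2.91708) → ×s → (9.69158,-6.24546) → (9.69,-6.25)
v6: (1,4.5) → rotate → (4.24736,1.79164) → ×s → (9.09359,3.83590) → (9.09,3.84)
v7: (-2,5) → rotate → (2.91708,4.52666) → ×s → (6.24546,9.69158) → (6.25,9.69)

Cross-section at z=3.5: (-12.19,0.53) (-10.95,-1.22) (-6.98,-4.96) (0.35,-11.57) (9.69,-6.25) (9.09,3.84) (6.25,9.69)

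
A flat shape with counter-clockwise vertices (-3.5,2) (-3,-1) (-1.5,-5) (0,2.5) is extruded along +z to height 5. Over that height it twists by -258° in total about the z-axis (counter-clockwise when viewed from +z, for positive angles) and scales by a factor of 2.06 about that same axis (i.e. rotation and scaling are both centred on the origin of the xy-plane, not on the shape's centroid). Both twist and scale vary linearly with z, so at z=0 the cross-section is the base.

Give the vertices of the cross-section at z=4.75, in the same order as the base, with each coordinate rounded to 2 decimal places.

Cross-section at z=4.75: (-0.68,-8.06) (4.36,-4.62) (10.37,1.49) (-4.55,-2.11)

t = z/height = 4.75/5 = 0.95
s = 1 + (scale-1)·z/height = 1 + (2.06-1)·4.75/5 = 2.007000
θ = twist·z/height = -258°·4.75/5 = -245.1000° = -4.277802 rad
cos θ = -0.421036, sin θ = 0.907044 (intermediates below are computed at full precision and shown rounded to 5 d.p.)
v1: (-3.5,2) → rotate → (-0.34046,-4.01673) → ×s → (-0.68331,-8.06157) → (-0.68,-8.06)
v2: (-3,-1) → rotate → (2.17015,-2.30010) → ×s → (4.35549,-4.61629) → (4.36,-4.62)
v3: (-1.5,-5) → rotate → (5.16677,0.74461) → ×s → (10.36971,1.49444) → (10.37,1.49)
v4: (0,2.5) → rotate → (-2.26761,-1.05259) → ×s → (-4.55109,-2.11255) → (-4.55,-2.11)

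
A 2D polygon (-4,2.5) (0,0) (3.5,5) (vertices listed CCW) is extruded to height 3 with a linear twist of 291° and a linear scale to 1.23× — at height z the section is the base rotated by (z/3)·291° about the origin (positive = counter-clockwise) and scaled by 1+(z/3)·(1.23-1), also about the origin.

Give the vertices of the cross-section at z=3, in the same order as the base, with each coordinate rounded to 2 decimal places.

Cross-section at z=3: (1.11,5.70) (0.00,0.00) (7.28,-1.82)

t = z/height = 3/3 = 1
s = 1 + (scale-1)·z/height = 1 + (1.23-1)·3/3 = 1.230000
θ = twist·z/height = 291°·3/3 = 291.0000° = 5.078908 rad
cos θ = 0.358368, sin θ = -0.933580 (intermediates below are computed at full precision and shown rounded to 5 d.p.)
v1: (-4,2.5) → rotate → (0.90048,4.63024) → ×s → (1.10759,5.69520) → (1.11,5.70)
v2: (0,0) → rotate → (0.00000,0.00000) → ×s → (0.00000,0.00000) → (0.00,0.00)
v3: (3.5,5) → rotate → (5.92219,-1.47569) → ×s → (7.28429,-1.81510) → (7.28,-1.82)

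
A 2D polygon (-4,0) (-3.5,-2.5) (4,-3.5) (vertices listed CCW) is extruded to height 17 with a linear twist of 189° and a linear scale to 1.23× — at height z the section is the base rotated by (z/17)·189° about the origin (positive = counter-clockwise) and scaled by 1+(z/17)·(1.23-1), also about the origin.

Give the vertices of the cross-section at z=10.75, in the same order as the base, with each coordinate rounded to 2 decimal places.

Cross-section at z=10.75: (2.26,-3.99) (4.47,-2.08) (1.23,5.96)

t = z/height = 10.75/17 = 0.632353
s = 1 + (scale-1)·z/height = 1 + (1.23-1)·10.75/17 = 1.145441
θ = twist·z/height = 189°·10.75/17 = 119.5147° = 2.085925 rad
cos θ = -0.492647, sin θ = 0.870229 (intermediates below are computed at full precision and shown rounded to 5 d.p.)
v1: (-4,0) → rotate → (1.97059,-3.48092) → ×s → (2.25719,-3.98719) → (2.26,-3.99)
v2: (-3.5,-2.5) → rotate → (3.89984,-1.81419) → ×s → (4.46703,-2.07804) → (4.47,-2.08)
v3: (4,-3.5) → rotate → (1.07521,5.20518) → ×s → (1.23160,5.96223) → (1.23,5.96)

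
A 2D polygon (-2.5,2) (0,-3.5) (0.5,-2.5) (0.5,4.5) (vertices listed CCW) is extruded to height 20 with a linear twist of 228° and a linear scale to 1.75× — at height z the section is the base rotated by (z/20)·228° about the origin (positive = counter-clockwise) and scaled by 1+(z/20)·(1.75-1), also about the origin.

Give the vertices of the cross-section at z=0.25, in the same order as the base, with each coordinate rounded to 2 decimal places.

Cross-section at z=0.25: (-2.62,1.89) (0.18,-3.53) (0.63,-2.50) (0.28,4.56)

t = z/height = 0.25/20 = 0.0125
s = 1 + (scale-1)·z/height = 1 + (1.75-1)·0.25/20 = 1.009375
θ = twist·z/height = 228°·0.25/20 = 2.8500° = 0.049742 rad
cos θ = 0.998763, sin θ = 0.049721 (intermediates below are computed at full precision and shown rounded to 5 d.p.)
v1: (-2.5,2) → rotate → (-2.59635,1.87322) → ×s → (-2.62069,1.89078) → (-2.62,1.89)
v2: (0,-3.5) → rotate → (0.17402,-3.49567) → ×s → (0.17566,-3.52844) → (0.18,-3.53)
v3: (0.5,-2.5) → rotate → (0.62368,-2.47205) → ×s → (0.62953,-2.49522) → (0.63,-2.50)
v4: (0.5,4.5) → rotate → (0.27564,4.51929) → ×s → (0.27822,4.56166) → (0.28,4.56)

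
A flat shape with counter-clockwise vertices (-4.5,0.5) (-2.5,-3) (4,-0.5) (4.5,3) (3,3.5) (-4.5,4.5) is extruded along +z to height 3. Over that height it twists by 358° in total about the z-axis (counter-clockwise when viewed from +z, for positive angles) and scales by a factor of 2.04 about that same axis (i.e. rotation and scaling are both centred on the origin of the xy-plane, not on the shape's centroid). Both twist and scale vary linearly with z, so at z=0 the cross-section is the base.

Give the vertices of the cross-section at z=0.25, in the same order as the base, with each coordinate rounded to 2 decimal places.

Cross-section at z=0.25: (-4.51,-1.96) (-0.73,-4.18) (4.04,1.69) (2.62,5.26) (0.94,4.92) (-6.67,1.81)

t = z/height = 0.25/3 = 0.0833333
s = 1 + (scale-1)·z/height = 1 + (2.04-1)·0.25/3 = 1.086667
θ = twist·z/height = 358°·0.25/3 = 29.8333° = 0.520690 rad
cos θ = 0.867476, sin θ = 0.497479 (intermediates below are computed at full precision and shown rounded to 5 d.p.)
v1: (-4.5,0.5) → rotate → (-4.15238,-1.80492) → ×s → (-4.51226,-1.96134) → (-4.51,-1.96)
v2: (-2.5,-3) → rotate → (-0.67625,-3.84613) → ×s → (-0.73486,-4.17946) → (-0.73,-4.18)
v3: (4,-0.5) → rotate → (3.71864,1.55618) → ×s → (4.04093,1.69105) → (4.04,1.69)
v4: (4.5,3) → rotate → (2.41121,4.84108) → ×s → (2.62018,5.26064) → (2.62,5.26)
v5: (3,3.5) → rotate → (0.86125,4.52860) → ×s → (0.93589,4.92108) → (0.94,4.92)
v6: (-4.5,4.5) → rotate → (-6.14230,1.66499) → ×s → (-6.67463,1.80929) → (-6.67,1.81)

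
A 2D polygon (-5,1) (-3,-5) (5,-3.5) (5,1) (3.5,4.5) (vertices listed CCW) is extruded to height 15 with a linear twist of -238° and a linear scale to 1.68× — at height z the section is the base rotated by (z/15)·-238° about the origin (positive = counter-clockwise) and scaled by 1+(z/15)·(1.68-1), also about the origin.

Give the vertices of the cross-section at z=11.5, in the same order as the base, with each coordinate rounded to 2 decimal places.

Cross-section at z=11.5: (7.53,-1.85) (4.89,7.40) (-7.37,5.65) (-7.67,-1.19) (-5.61,-6.61)

t = z/height = 11.5/15 = 0.766667
s = 1 + (scale-1)·z/height = 1 + (1.68-1)·11.5/15 = 1.521333
θ = twist·z/height = -238°·11.5/15 = -182.4667° = -3.184644 rad
cos θ = -0.999073, sin θ = 0.043038 (intermediates below are computed at full precision and shown rounded to 5 d.p.)
v1: (-5,1) → rotate → (4.95233,-1.21426) → ×s → (7.53414,-1.84730) → (7.53,-1.85)
v2: (-3,-5) → rotate → (3.21241,4.86625) → ×s → (4.88715,7.40319) → (4.89,7.40)
v3: (5,-3.5) → rotate → (-4.84473,3.71195) → ×s → (-7.37045,5.64711) → (-7.37,5.65)
v4: (5,1) → rotate → (-5.03841,-0.78388) → ×s → (-7.66509,-1.19255) → (-7.67,-1.19)
v5: (3.5,4.5) → rotate → (-3.69043,-4.34520) → ×s → (-5.61437,-6.61049) → (-5.61,-6.61)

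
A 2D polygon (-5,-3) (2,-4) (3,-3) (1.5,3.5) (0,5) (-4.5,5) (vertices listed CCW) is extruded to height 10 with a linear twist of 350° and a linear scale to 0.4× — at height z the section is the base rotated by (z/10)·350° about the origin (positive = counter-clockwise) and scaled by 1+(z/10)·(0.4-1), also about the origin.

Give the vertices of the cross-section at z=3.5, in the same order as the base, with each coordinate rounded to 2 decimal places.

Cross-section at z=3.5: (4.12,-2.06) (1.82,3.03) (0.73,3.27) (-2.97,-0.49) (-3.33,-2.12) (-1.42,-5.12)

t = z/height = 3.5/10 = 0.35
s = 1 + (scale-1)·z/height = 1 + (0.4-1)·3.5/10 = 0.790000
θ = twist·z/height = 350°·3.5/10 = 122.5000° = 2.138028 rad
cos θ = -0.537300, sin θ = 0.843391 (intermediates below are computed at full precision and shown rounded to 5 d.p.)
v1: (-5,-3) → rotate → (5.21667,-2.60506) → ×s → (4.12117,-2.05800) → (4.12,-2.06)
v2: (2,-4) → rotate → (2.29897,3.83598) → ×s → (1.81618,3.03043) → (1.82,3.03)
v3: (3,-3) → rotate → (0.91828,4.14207) → ×s → (0.72544,3.27224) → (0.73,3.27)
v4: (1.5,3.5) → rotate → (-3.75782,-0.61546) → ×s → (-2.96868,-0.48621) → (-2.97,-0.49)
v5: (0,5) → rotate → (-4.21696,-2.68650) → ×s → (-3.33140,-2.12233) → (-3.33,-2.12)
v6: (-4.5,5) → rotate → (-1.79911,-6.48176) → ×s → (-1.42130,-5.12059) → (-1.42,-5.12)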